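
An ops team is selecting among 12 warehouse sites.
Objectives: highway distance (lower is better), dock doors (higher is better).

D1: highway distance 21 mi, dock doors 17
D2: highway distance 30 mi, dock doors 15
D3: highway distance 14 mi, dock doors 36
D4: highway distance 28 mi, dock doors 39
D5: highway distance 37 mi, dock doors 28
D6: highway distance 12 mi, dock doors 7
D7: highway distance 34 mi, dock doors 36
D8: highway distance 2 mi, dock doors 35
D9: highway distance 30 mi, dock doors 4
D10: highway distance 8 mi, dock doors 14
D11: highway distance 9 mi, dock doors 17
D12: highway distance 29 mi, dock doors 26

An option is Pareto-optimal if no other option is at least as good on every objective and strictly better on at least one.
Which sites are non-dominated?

D1: dominated by D3 (highway distance 14≤21, dock doors 36≥17).
D2: dominated by D1 (highway distance 21≤30, dock doors 17≥15).
D3: not dominated.
D4: not dominated (best dock doors).
D5: dominated by D3 (highway distance 14≤37, dock doors 36≥28).
D6: dominated by D8 (highway distance 2≤12, dock doors 35≥7).
D7: dominated by D3 (highway distance 14≤34, dock doors 36≥36).
D8: not dominated (best highway distance).
D9: dominated by D1 (highway distance 21≤30, dock doors 17≥4).
D10: dominated by D8 (highway distance 2≤8, dock doors 35≥14).
D11: dominated by D8 (highway distance 2≤9, dock doors 35≥17).
D12: dominated by D3 (highway distance 14≤29, dock doors 36≥26).

D3, D4, D8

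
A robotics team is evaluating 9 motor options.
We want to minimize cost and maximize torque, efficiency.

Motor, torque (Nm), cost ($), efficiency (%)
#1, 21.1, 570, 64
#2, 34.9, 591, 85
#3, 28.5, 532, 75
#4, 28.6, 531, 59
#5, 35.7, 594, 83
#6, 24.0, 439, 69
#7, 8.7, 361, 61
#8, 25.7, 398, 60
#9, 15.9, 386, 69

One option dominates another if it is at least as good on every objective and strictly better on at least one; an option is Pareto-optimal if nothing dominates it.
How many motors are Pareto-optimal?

8

#1: dominated by #3 (torque 28.5≥21.1, cost 532≤570, efficiency 75≥64).
#2: not dominated (best efficiency).
#3: not dominated.
#4: not dominated.
#5: not dominated (best torque).
#6: not dominated.
#7: not dominated (best cost).
#8: not dominated.
#9: not dominated.
Pareto-optimal: #2, #3, #4, #5, #6, #7, #8, #9 → 8.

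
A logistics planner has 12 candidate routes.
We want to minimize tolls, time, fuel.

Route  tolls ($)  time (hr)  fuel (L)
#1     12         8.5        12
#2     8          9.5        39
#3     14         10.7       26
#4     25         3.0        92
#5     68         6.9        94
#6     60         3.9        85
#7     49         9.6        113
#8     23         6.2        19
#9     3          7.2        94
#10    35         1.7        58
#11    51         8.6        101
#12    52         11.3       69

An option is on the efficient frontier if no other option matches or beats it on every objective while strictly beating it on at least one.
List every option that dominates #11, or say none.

#1: tolls 12≤51, time 8.5≤8.6, fuel 12≤101 — dominates #11.
#4: tolls 25≤51, time 3.0≤8.6, fuel 92≤101 — dominates #11.
#8: tolls 23≤51, time 6.2≤8.6, fuel 19≤101 — dominates #11.
#9: tolls 3≤51, time 7.2≤8.6, fuel 94≤101 — dominates #11.
#10: tolls 35≤51, time 1.7≤8.6, fuel 58≤101 — dominates #11.
Others (#2, #3, #5, #6, #7, #12) are each worse than #11 on at least one objective.

#1, #4, #8, #9, #10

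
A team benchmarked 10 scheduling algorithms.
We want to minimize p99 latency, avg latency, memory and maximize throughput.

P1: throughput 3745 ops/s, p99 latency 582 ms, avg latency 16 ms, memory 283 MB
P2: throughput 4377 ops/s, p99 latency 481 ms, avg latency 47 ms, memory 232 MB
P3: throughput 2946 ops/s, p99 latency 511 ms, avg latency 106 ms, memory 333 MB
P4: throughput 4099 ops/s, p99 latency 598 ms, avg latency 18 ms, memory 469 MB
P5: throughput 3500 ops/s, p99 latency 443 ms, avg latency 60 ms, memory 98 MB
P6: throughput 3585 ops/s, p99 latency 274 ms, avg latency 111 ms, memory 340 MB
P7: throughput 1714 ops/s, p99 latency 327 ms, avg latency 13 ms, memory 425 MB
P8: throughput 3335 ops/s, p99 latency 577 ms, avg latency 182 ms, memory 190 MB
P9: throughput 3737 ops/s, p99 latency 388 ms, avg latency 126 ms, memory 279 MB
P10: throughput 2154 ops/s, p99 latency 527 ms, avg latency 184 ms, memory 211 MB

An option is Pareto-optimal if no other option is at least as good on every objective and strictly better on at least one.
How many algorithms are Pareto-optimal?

7

P1: not dominated.
P2: not dominated (best throughput).
P3: dominated by P2 (throughput 4377≥2946, p99 latency 481≤511, avg latency 47≤106, memory 232≤333).
P4: not dominated.
P5: not dominated (best memory).
P6: not dominated (best p99 latency).
P7: not dominated (best avg latency).
P8: dominated by P5 (throughput 3500≥3335, p99 latency 443≤577, avg latency 60≤182, memory 98≤190).
P9: not dominated.
P10: dominated by P5 (throughput 3500≥2154, p99 latency 443≤527, avg latency 60≤184, memory 98≤211).
Pareto-optimal: P1, P2, P4, P5, P6, P7, P9 → 7.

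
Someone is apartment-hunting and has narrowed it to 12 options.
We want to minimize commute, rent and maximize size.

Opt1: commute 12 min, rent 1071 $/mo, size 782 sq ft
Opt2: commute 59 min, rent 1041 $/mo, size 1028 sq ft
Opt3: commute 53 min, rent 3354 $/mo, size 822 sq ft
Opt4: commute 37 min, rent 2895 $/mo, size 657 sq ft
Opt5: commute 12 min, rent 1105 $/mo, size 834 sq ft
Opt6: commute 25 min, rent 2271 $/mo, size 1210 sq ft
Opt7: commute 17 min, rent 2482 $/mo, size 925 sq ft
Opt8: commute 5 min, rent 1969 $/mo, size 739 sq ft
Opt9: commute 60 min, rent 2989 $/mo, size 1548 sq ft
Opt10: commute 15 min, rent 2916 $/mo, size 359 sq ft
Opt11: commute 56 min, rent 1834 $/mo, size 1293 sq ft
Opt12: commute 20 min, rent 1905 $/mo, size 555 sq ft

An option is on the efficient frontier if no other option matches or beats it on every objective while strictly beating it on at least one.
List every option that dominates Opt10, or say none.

Opt1, Opt5, Opt8

Opt1: commute 12≤15, rent 1071≤2916, size 782≥359 — dominates Opt10.
Opt5: commute 12≤15, rent 1105≤2916, size 834≥359 — dominates Opt10.
Opt8: commute 5≤15, rent 1969≤2916, size 739≥359 — dominates Opt10.
Others (Opt2, Opt3, Opt4, Opt6, Opt7, Opt9, Opt11, Opt12) are each worse than Opt10 on at least one objective.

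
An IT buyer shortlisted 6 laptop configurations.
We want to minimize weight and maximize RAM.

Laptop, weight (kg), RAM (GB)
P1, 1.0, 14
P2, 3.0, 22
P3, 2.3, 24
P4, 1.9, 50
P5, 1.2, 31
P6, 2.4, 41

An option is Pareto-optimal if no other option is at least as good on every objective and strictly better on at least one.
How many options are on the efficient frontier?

3

P1: not dominated (best weight).
P2: dominated by P3 (weight 2.3≤3.0, RAM 24≥22).
P3: dominated by P4 (weight 1.9≤2.3, RAM 50≥24).
P4: not dominated (best RAM).
P5: not dominated.
P6: dominated by P4 (weight 1.9≤2.4, RAM 50≥41).
Pareto-optimal: P1, P4, P5 → 3.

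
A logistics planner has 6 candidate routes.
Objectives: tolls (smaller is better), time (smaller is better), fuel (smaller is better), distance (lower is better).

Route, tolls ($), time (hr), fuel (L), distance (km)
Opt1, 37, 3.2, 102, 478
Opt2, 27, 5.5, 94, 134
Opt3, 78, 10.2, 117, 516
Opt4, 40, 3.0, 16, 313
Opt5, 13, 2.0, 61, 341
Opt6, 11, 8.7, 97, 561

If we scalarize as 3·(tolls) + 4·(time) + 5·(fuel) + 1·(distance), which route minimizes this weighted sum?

Opt4

Opt1: 3·37 + 4·3.2 + 5·102 + 1·478 = 1111.8
Opt2: 3·27 + 4·5.5 + 5·94 + 1·134 = 707.0
Opt3: 3·78 + 4·10.2 + 5·117 + 1·516 = 1375.8
Opt4: 3·40 + 4·3.0 + 5·16 + 1·313 = 525.0
Opt5: 3·13 + 4·2.0 + 5·61 + 1·341 = 693.0
Opt6: 3·11 + 4·8.7 + 5·97 + 1·561 = 1113.8
Lowest: Opt4 at 525.0.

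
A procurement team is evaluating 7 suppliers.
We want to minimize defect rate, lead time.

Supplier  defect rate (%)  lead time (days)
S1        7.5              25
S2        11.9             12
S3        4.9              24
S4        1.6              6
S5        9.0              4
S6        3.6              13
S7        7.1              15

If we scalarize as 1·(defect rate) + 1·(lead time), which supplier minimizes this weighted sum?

S4

S1: 1·7.5 + 1·25 = 32.5
S2: 1·11.9 + 1·12 = 23.9
S3: 1·4.9 + 1·24 = 28.9
S4: 1·1.6 + 1·6 = 7.6
S5: 1·9.0 + 1·4 = 13.0
S6: 1·3.6 + 1·13 = 16.6
S7: 1·7.1 + 1·15 = 22.1
Lowest: S4 at 7.6.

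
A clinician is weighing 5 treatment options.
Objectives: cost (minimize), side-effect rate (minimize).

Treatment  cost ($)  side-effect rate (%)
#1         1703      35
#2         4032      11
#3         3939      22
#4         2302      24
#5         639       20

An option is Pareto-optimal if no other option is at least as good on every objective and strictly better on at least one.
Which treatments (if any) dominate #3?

#5: cost 639≤3939, side-effect rate 20≤22 — dominates #3.
Others (#1, #2, #4) are each worse than #3 on at least one objective.

#5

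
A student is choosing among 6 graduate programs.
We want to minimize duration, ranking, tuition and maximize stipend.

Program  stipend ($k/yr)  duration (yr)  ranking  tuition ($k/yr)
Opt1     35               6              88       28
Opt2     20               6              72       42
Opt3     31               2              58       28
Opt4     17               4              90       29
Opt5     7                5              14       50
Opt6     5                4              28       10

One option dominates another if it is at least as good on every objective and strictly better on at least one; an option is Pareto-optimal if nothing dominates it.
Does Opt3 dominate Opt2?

Yes

Opt3 vs Opt2: stipend 31≥20, duration 2≤6, ranking 58≤72, tuition 28≤42 — Opt3 is at least as good on every objective with at least one strict improvement.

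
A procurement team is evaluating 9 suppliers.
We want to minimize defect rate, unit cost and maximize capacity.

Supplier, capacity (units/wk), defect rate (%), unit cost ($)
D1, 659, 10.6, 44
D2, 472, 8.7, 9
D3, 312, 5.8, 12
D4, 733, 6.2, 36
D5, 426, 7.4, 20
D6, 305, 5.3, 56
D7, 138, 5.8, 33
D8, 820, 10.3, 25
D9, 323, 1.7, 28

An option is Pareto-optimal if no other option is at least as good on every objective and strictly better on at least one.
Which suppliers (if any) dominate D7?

D3: capacity 312≥138, defect rate 5.8≤5.8, unit cost 12≤33 — dominates D7.
D9: capacity 323≥138, defect rate 1.7≤5.8, unit cost 28≤33 — dominates D7.
Others (D1, D2, D4, D5, D6, D8) are each worse than D7 on at least one objective.

D3, D9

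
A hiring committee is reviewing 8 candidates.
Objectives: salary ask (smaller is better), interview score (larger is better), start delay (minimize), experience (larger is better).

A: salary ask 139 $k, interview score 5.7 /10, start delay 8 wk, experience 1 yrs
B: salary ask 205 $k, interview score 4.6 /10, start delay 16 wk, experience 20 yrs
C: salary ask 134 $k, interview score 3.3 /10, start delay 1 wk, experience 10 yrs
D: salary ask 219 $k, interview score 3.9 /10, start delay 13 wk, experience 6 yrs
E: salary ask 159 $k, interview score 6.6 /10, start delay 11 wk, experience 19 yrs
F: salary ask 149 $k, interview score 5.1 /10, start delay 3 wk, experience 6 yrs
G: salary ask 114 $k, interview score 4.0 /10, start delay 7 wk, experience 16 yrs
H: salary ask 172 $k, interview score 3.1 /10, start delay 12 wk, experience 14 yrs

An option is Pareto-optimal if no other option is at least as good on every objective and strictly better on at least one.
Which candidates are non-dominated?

A: not dominated.
B: not dominated (best experience).
C: not dominated (best start delay).
D: dominated by E (salary ask 159≤219, interview score 6.6≥3.9, start delay 11≤13, experience 19≥6).
E: not dominated (best interview score).
F: not dominated.
G: not dominated (best salary ask).
H: dominated by E (salary ask 159≤172, interview score 6.6≥3.1, start delay 11≤12, experience 19≥14).

A, B, C, E, F, G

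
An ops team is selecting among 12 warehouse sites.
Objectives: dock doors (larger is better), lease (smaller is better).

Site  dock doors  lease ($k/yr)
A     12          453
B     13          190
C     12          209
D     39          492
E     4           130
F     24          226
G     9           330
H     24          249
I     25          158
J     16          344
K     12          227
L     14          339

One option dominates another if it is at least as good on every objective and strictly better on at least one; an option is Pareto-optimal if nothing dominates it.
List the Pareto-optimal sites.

D, E, I

A: dominated by B (dock doors 13≥12, lease 190≤453).
B: dominated by I (dock doors 25≥13, lease 158≤190).
C: dominated by B (dock doors 13≥12, lease 190≤209).
D: not dominated (best dock doors).
E: not dominated (best lease).
F: dominated by I (dock doors 25≥24, lease 158≤226).
G: dominated by B (dock doors 13≥9, lease 190≤330).
H: dominated by F (dock doors 24≥24, lease 226≤249).
I: not dominated.
J: dominated by F (dock doors 24≥16, lease 226≤344).
K: dominated by B (dock doors 13≥12, lease 190≤227).
L: dominated by F (dock doors 24≥14, lease 226≤339).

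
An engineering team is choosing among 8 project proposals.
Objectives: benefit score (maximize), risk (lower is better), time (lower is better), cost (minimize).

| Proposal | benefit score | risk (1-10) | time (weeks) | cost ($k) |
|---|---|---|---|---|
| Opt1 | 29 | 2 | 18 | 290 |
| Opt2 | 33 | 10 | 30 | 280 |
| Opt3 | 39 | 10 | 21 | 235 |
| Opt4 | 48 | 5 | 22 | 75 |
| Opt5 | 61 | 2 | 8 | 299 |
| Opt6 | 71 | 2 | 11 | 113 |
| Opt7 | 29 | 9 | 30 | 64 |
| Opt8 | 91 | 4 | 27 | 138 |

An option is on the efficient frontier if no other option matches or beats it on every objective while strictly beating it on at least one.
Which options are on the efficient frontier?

Opt1: dominated by Opt6 (benefit score 71≥29, risk 2≤2, time 11≤18, cost 113≤290).
Opt2: dominated by Opt3 (benefit score 39≥33, risk 10≤10, time 21≤30, cost 235≤280).
Opt3: dominated by Opt6 (benefit score 71≥39, risk 2≤10, time 11≤21, cost 113≤235).
Opt4: not dominated.
Opt5: not dominated (best time).
Opt6: not dominated.
Opt7: not dominated (best cost).
Opt8: not dominated (best benefit score).

Opt4, Opt5, Opt6, Opt7, Opt8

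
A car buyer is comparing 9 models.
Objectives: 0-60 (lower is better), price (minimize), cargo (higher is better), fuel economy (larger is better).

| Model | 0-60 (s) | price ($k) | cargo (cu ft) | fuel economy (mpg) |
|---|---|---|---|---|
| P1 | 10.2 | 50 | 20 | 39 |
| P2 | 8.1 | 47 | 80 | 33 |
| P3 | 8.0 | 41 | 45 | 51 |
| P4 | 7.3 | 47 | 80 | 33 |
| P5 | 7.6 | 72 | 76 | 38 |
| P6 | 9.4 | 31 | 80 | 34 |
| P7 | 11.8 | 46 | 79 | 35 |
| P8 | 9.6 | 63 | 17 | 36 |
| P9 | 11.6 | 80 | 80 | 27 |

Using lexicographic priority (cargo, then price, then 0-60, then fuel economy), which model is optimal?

P6

First maximize cargo: best is 80, kept {P2, P4, P6, P9}.
Then minimize price: best is 31, kept {P6}.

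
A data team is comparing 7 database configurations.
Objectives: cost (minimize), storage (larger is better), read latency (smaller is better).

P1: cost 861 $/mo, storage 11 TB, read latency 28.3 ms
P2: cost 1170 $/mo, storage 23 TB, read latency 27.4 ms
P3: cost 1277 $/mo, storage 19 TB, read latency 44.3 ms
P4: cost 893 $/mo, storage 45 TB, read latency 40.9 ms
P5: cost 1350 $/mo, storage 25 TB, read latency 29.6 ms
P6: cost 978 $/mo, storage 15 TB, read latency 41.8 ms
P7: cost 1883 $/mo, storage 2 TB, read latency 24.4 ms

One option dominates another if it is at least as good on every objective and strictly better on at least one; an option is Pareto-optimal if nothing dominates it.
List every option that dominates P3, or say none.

P2: cost 1170≤1277, storage 23≥19, read latency 27.4≤44.3 — dominates P3.
P4: cost 893≤1277, storage 45≥19, read latency 40.9≤44.3 — dominates P3.
Others (P1, P5, P6, P7) are each worse than P3 on at least one objective.

P2, P4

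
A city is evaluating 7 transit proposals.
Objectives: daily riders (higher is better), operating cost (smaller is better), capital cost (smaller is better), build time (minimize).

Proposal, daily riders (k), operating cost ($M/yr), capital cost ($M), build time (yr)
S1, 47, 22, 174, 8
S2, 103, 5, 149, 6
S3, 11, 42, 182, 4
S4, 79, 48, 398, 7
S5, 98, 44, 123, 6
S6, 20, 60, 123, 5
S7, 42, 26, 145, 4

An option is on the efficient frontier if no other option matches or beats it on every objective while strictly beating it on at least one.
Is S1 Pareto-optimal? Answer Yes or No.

No

S2 vs S1: daily riders 103≥47, operating cost 5≤22, capital cost 149≤174, build time 6≤8 — S2 is at least as good on every objective and strictly better on at least one, so S2 dominates S1.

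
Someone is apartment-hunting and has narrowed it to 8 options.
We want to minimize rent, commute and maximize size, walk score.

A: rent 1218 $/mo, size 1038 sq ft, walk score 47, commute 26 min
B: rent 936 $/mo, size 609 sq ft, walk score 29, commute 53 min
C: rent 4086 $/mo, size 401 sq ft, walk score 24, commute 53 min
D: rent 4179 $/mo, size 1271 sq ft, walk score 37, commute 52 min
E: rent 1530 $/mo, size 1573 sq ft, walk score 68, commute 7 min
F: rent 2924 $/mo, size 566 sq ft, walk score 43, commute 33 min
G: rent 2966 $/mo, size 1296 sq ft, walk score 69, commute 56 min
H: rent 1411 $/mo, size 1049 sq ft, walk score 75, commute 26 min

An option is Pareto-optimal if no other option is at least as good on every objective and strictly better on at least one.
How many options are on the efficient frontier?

A: not dominated.
B: not dominated (best rent).
C: dominated by A (rent 1218≤4086, size 1038≥401, walk score 47≥24, commute 26≤53).
D: dominated by E (rent 1530≤4179, size 1573≥1271, walk score 68≥37, commute 7≤52).
E: not dominated (best size).
F: dominated by A (rent 1218≤2924, size 1038≥566, walk score 47≥43, commute 26≤33).
G: not dominated.
H: not dominated (best walk score).
Pareto-optimal: A, B, E, G, H → 5.

5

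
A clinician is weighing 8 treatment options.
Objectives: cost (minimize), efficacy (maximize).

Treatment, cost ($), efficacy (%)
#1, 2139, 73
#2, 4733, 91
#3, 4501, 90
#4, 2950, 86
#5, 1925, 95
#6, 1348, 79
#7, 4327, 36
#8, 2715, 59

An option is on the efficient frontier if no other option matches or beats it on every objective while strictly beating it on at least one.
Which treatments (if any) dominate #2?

#5

#5: cost 1925≤4733, efficacy 95≥91 — dominates #2.
Others (#1, #3, #4, #6, #7, #8) are each worse than #2 on at least one objective.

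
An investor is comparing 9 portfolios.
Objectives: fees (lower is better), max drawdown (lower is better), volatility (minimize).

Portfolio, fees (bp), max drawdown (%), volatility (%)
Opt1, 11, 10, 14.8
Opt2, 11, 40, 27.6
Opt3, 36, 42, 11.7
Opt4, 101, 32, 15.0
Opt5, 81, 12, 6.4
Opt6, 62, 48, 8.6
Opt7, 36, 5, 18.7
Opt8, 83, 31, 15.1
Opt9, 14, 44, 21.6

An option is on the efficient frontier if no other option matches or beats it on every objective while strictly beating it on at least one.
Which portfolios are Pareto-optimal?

Opt1, Opt3, Opt5, Opt6, Opt7

Opt1: not dominated.
Opt2: dominated by Opt1 (fees 11≤11, max drawdown 10≤40, volatility 14.8≤27.6).
Opt3: not dominated.
Opt4: dominated by Opt1 (fees 11≤101, max drawdown 10≤32, volatility 14.8≤15.0).
Opt5: not dominated (best volatility).
Opt6: not dominated.
Opt7: not dominated (best max drawdown).
Opt8: dominated by Opt1 (fees 11≤83, max drawdown 10≤31, volatility 14.8≤15.1).
Opt9: dominated by Opt1 (fees 11≤14, max drawdown 10≤44, volatility 14.8≤21.6).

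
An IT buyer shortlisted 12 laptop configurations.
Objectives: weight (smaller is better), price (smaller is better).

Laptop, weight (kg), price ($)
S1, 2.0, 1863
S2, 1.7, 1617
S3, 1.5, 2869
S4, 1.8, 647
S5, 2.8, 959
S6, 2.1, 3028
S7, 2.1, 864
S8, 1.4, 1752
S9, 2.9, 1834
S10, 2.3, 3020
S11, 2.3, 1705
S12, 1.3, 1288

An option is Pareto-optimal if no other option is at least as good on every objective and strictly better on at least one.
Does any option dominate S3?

Yes

S8 vs S3: weight 1.4≤1.5, price 1752≤2869 — S8 is at least as good on every objective and strictly better on at least one, so S8 dominates S3.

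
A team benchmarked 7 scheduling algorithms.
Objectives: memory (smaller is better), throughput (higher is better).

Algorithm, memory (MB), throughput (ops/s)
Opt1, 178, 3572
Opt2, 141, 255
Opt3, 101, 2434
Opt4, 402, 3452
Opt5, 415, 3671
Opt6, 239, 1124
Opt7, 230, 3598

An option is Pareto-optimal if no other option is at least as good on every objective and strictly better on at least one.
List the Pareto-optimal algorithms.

Opt1, Opt3, Opt5, Opt7

Opt1: not dominated.
Opt2: dominated by Opt3 (memory 101≤141, throughput 2434≥255).
Opt3: not dominated (best memory).
Opt4: dominated by Opt1 (memory 178≤402, throughput 3572≥3452).
Opt5: not dominated (best throughput).
Opt6: dominated by Opt1 (memory 178≤239, throughput 3572≥1124).
Opt7: not dominated.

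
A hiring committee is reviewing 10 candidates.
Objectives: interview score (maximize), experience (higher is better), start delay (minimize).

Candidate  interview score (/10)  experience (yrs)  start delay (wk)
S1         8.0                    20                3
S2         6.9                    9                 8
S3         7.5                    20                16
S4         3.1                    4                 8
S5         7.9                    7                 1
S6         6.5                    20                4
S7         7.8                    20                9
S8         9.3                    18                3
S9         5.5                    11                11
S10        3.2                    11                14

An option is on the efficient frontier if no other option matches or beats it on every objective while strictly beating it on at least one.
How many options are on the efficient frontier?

3

S1: not dominated.
S2: dominated by S1 (interview score 8.0≥6.9, experience 20≥9, start delay 3≤8).
S3: dominated by S1 (interview score 8.0≥7.5, experience 20≥20, start delay 3≤16).
S4: dominated by S1 (interview score 8.0≥3.1, experience 20≥4, start delay 3≤8).
S5: not dominated (best start delay).
S6: dominated by S1 (interview score 8.0≥6.5, experience 20≥20, start delay 3≤4).
S7: dominated by S1 (interview score 8.0≥7.8, experience 20≥20, start delay 3≤9).
S8: not dominated (best interview score).
S9: dominated by S1 (interview score 8.0≥5.5, experience 20≥11, start delay 3≤11).
S10: dominated by S1 (interview score 8.0≥3.2, experience 20≥11, start delay 3≤14).
Pareto-optimal: S1, S5, S8 → 3.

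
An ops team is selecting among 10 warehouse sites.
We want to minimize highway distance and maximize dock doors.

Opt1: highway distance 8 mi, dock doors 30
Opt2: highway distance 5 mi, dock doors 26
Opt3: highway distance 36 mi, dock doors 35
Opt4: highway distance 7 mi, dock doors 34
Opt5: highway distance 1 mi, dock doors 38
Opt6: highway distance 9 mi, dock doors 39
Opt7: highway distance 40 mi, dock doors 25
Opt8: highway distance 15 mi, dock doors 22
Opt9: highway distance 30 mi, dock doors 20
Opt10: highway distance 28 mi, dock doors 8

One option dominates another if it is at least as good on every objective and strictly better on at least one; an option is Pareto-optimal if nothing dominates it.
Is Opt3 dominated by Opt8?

Opt8 vs Opt3: Opt8 is worse on dock doors (22 vs 35), so it does not dominate Opt3.

No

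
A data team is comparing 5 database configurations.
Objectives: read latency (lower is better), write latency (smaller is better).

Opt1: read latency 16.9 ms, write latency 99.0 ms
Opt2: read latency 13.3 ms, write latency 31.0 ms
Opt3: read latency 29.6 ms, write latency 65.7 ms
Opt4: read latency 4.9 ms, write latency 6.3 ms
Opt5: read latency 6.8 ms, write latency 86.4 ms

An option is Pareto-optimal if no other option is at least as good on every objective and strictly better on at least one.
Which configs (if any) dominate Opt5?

Opt4

Opt4: read latency 4.9≤6.8, write latency 6.3≤86.4 — dominates Opt5.
Others (Opt1, Opt2, Opt3) are each worse than Opt5 on at least one objective.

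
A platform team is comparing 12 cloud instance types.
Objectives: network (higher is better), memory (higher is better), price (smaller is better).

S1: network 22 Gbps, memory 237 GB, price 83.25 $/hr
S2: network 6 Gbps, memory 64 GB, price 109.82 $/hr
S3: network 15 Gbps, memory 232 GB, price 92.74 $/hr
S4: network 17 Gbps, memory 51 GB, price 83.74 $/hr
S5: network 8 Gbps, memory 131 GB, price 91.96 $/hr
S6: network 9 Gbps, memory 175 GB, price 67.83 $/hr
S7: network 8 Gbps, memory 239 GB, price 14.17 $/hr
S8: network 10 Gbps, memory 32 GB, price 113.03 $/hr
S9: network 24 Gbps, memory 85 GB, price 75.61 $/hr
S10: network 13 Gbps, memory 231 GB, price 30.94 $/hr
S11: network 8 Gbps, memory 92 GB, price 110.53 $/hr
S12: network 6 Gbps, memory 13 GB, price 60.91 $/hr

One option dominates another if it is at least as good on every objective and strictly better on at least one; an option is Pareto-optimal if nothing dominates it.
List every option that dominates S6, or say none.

S10

S10: network 13≥9, memory 231≥175, price 30.94≤67.83 — dominates S6.
Others (S1, S2, S3, S4, S5, S7, S8, S9, S11, S12) are each worse than S6 on at least one objective.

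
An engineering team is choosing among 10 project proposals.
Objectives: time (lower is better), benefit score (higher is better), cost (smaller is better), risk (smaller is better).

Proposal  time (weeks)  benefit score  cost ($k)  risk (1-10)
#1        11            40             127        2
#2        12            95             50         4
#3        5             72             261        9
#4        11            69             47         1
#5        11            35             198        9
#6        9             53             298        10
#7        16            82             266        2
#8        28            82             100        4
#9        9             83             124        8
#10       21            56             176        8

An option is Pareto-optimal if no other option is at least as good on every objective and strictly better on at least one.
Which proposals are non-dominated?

#2, #3, #4, #7, #9

#1: dominated by #4 (time 11≤11, benefit score 69≥40, cost 47≤127, risk 1≤2).
#2: not dominated (best benefit score).
#3: not dominated (best time).
#4: not dominated (best cost).
#5: dominated by #1 (time 11≤11, benefit score 40≥35, cost 127≤198, risk 2≤9).
#6: dominated by #3 (time 5≤9, benefit score 72≥53, cost 261≤298, risk 9≤10).
#7: not dominated.
#8: dominated by #2 (time 12≤28, benefit score 95≥82, cost 50≤100, risk 4≤4).
#9: not dominated.
#10: dominated by #2 (time 12≤21, benefit score 95≥56, cost 50≤176, risk 4≤8).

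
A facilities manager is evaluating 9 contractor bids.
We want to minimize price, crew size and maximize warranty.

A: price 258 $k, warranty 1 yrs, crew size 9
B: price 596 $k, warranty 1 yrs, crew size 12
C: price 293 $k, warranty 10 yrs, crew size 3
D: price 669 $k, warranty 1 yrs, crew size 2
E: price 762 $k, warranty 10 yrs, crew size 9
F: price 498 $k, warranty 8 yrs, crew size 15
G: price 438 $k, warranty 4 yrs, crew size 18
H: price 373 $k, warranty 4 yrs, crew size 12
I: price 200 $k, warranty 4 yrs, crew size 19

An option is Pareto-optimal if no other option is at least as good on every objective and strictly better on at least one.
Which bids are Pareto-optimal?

A, C, D, I

A: not dominated.
B: dominated by A (price 258≤596, warranty 1≥1, crew size 9≤12).
C: not dominated.
D: not dominated (best crew size).
E: dominated by C (price 293≤762, warranty 10≥10, crew size 3≤9).
F: dominated by C (price 293≤498, warranty 10≥8, crew size 3≤15).
G: dominated by C (price 293≤438, warranty 10≥4, crew size 3≤18).
H: dominated by C (price 293≤373, warranty 10≥4, crew size 3≤12).
I: not dominated (best price).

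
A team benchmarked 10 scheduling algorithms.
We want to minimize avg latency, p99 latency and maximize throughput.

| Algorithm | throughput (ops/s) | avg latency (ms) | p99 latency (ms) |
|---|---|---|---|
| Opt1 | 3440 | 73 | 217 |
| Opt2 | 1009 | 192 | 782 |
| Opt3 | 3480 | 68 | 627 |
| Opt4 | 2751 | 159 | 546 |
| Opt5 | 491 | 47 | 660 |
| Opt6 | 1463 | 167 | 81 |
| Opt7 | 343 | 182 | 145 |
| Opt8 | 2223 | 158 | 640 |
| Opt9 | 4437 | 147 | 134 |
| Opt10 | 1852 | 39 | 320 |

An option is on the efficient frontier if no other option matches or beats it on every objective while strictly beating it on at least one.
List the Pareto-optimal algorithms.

Opt1, Opt3, Opt6, Opt9, Opt10

Opt1: not dominated.
Opt2: dominated by Opt1 (throughput 3440≥1009, avg latency 73≤192, p99 latency 217≤782).
Opt3: not dominated.
Opt4: dominated by Opt1 (throughput 3440≥2751, avg latency 73≤159, p99 latency 217≤546).
Opt5: dominated by Opt10 (throughput 1852≥491, avg latency 39≤47, p99 latency 320≤660).
Opt6: not dominated (best p99 latency).
Opt7: dominated by Opt6 (throughput 1463≥343, avg latency 167≤182, p99 latency 81≤145).
Opt8: dominated by Opt1 (throughput 3440≥2223, avg latency 73≤158, p99 latency 217≤640).
Opt9: not dominated (best throughput).
Opt10: not dominated (best avg latency).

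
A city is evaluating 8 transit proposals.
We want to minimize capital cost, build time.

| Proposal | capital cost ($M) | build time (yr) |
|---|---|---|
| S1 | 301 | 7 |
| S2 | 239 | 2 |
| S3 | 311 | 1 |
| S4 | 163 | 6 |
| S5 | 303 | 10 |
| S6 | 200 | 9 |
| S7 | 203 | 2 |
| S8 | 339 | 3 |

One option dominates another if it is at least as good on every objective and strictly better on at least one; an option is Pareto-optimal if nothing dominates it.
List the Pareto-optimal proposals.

S1: dominated by S2 (capital cost 239≤301, build time 2≤7).
S2: dominated by S7 (capital cost 203≤239, build time 2≤2).
S3: not dominated (best build time).
S4: not dominated (best capital cost).
S5: dominated by S1 (capital cost 301≤303, build time 7≤10).
S6: dominated by S4 (capital cost 163≤200, build time 6≤9).
S7: not dominated.
S8: dominated by S2 (capital cost 239≤339, build time 2≤3).

S3, S4, S7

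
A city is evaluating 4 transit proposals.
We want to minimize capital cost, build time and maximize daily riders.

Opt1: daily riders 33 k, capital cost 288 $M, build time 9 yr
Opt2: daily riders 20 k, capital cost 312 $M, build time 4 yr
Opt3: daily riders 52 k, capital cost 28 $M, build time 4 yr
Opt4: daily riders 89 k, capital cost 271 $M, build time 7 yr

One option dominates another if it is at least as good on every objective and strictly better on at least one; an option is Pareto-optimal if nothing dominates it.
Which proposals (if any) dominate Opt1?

Opt3: daily riders 52≥33, capital cost 28≤288, build time 4≤9 — dominates Opt1.
Opt4: daily riders 89≥33, capital cost 271≤288, build time 7≤9 — dominates Opt1.
Others (Opt2) are each worse than Opt1 on at least one objective.

Opt3, Opt4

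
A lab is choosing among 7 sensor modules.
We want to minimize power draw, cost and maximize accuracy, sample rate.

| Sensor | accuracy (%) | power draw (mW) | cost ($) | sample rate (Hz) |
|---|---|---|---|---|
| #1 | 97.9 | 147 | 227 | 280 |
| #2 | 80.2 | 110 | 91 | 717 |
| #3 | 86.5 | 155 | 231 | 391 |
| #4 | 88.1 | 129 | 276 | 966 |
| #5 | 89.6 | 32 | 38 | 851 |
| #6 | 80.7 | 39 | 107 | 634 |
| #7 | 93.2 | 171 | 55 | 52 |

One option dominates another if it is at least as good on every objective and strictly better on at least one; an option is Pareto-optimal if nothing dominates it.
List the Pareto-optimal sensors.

#1, #4, #5, #7

#1: not dominated (best accuracy).
#2: dominated by #5 (accuracy 89.6≥80.2, power draw 32≤110, cost 38≤91, sample rate 851≥717).
#3: dominated by #5 (accuracy 89.6≥86.5, power draw 32≤155, cost 38≤231, sample rate 851≥391).
#4: not dominated (best sample rate).
#5: not dominated (best power draw).
#6: dominated by #5 (accuracy 89.6≥80.7, power draw 32≤39, cost 38≤107, sample rate 851≥634).
#7: not dominated.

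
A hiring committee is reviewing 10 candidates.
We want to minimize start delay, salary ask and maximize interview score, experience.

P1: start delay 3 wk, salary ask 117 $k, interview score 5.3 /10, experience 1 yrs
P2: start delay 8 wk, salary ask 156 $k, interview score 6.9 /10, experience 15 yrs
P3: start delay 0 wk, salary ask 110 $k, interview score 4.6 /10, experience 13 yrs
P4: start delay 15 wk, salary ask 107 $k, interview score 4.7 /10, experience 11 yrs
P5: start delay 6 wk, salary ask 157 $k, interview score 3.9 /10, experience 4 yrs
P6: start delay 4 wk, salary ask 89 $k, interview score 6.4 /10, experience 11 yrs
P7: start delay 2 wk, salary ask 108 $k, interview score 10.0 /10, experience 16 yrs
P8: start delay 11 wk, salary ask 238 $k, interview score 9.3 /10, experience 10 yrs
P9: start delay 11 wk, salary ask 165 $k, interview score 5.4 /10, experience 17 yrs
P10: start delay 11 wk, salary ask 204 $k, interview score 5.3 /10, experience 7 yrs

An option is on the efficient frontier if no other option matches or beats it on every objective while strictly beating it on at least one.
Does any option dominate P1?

Yes

P7 vs P1: start delay 2≤3, salary ask 108≤117, interview score 10.0≥5.3, experience 16≥1 — P7 is at least as good on every objective and strictly better on at least one, so P7 dominates P1.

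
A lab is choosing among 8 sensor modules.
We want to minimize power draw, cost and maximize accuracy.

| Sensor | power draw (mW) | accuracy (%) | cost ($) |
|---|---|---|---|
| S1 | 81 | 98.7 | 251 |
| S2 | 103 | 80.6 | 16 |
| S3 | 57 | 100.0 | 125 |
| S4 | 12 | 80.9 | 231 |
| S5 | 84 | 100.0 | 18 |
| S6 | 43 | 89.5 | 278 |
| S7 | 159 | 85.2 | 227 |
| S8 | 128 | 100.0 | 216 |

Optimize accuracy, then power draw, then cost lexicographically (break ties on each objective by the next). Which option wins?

First maximize accuracy: best is 100.0, kept {S3, S5, S8}.
Then minimize power draw: best is 57, kept {S3}.

S3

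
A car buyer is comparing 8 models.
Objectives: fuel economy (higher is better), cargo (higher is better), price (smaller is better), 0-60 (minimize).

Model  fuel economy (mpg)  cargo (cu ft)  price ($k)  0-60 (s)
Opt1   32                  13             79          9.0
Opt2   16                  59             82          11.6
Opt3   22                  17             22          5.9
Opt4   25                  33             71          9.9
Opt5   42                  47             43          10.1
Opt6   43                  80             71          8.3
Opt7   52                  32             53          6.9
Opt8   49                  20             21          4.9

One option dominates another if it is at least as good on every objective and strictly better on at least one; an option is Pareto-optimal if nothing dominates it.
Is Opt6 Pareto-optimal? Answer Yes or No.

Opt1: worse on fuel economy (32 vs 43).
Opt2: worse on fuel economy (16 vs 43).
Opt3: worse on fuel economy (22 vs 43).
Opt4: worse on fuel economy (25 vs 43).
Opt5: worse on fuel economy (42 vs 43).
Opt7: worse on cargo (32 vs 80).
Opt8: worse on cargo (20 vs 80).
No option is at least as good as Opt6 on every objective and strictly better on one.

Yes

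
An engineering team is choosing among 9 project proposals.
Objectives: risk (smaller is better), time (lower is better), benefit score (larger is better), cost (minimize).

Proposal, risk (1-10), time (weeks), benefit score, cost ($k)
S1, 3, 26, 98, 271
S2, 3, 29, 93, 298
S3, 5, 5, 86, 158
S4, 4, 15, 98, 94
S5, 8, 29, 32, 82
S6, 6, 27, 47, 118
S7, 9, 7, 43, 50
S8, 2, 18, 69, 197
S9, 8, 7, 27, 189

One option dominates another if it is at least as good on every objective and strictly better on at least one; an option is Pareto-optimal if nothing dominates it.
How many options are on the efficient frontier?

S1: not dominated.
S2: dominated by S1 (risk 3≤3, time 26≤29, benefit score 98≥93, cost 271≤298).
S3: not dominated (best time).
S4: not dominated.
S5: not dominated.
S6: dominated by S4 (risk 4≤6, time 15≤27, benefit score 98≥47, cost 94≤118).
S7: not dominated (best cost).
S8: not dominated (best risk).
S9: dominated by S3 (risk 5≤8, time 5≤7, benefit score 86≥27, cost 158≤189).
Pareto-optimal: S1, S3, S4, S5, S7, S8 → 6.

6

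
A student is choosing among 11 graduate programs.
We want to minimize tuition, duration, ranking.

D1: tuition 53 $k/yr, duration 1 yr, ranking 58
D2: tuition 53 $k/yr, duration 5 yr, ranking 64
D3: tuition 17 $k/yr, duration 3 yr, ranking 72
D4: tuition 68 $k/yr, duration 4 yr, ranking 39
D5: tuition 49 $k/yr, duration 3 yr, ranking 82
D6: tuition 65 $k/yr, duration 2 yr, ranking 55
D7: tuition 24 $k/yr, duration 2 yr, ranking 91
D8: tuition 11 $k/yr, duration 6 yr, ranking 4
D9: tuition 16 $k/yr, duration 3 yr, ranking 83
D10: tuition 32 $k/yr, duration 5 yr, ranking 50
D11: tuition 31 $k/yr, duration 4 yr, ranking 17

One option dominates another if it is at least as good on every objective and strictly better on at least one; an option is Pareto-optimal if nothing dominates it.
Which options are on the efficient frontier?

D1: not dominated (best duration).
D2: dominated by D1 (tuition 53≤53, duration 1≤5, ranking 58≤64).
D3: not dominated.
D4: dominated by D11 (tuition 31≤68, duration 4≤4, ranking 17≤39).
D5: dominated by D3 (tuition 17≤49, duration 3≤3, ranking 72≤82).
D6: not dominated.
D7: not dominated.
D8: not dominated (best tuition).
D9: not dominated.
D10: dominated by D11 (tuition 31≤32, duration 4≤5, ranking 17≤50).
D11: not dominated.

D1, D3, D6, D7, D8, D9, D11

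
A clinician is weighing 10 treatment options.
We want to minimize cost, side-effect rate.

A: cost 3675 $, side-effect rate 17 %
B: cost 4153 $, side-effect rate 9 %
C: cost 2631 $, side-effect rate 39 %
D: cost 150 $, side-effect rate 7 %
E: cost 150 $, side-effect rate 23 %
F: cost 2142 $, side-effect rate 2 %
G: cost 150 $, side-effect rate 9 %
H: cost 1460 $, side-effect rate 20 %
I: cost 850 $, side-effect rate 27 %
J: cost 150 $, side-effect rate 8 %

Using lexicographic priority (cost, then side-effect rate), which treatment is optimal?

D

First minimize cost: best is 150, kept {D, E, G, J}.
Then minimize side-effect rate: best is 7, kept {D}.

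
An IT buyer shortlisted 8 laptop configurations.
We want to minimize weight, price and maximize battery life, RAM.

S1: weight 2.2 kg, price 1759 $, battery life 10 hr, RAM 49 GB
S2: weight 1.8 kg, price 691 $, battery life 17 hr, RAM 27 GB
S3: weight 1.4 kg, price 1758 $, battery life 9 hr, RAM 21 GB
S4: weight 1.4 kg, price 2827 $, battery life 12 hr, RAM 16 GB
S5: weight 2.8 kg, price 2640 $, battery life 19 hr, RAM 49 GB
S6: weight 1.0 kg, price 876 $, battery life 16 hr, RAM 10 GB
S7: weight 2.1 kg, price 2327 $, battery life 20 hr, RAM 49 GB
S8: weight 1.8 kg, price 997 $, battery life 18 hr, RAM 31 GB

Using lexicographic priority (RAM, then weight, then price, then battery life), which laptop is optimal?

S7

First maximize RAM: best is 49, kept {S1, S5, S7}.
Then minimize weight: best is 2.1, kept {S7}.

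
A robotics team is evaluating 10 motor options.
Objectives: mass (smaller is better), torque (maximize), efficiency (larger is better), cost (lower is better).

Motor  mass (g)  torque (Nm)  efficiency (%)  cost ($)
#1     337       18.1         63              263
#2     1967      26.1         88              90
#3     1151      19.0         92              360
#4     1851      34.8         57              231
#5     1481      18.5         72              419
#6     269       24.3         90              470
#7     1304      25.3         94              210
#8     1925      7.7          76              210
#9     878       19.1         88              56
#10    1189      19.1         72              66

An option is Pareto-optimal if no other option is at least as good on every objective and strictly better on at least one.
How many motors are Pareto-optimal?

#1: not dominated.
#2: not dominated.
#3: not dominated.
#4: not dominated (best torque).
#5: dominated by #3 (mass 1151≤1481, torque 19.0≥18.5, efficiency 92≥72, cost 360≤419).
#6: not dominated (best mass).
#7: not dominated (best efficiency).
#8: dominated by #7 (mass 1304≤1925, torque 25.3≥7.7, efficiency 94≥76, cost 210≤210).
#9: not dominated (best cost).
#10: dominated by #9 (mass 878≤1189, torque 19.1≥19.1, efficiency 88≥72, cost 56≤66).
Pareto-optimal: #1, #2, #3, #4, #6, #7, #9 → 7.

7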